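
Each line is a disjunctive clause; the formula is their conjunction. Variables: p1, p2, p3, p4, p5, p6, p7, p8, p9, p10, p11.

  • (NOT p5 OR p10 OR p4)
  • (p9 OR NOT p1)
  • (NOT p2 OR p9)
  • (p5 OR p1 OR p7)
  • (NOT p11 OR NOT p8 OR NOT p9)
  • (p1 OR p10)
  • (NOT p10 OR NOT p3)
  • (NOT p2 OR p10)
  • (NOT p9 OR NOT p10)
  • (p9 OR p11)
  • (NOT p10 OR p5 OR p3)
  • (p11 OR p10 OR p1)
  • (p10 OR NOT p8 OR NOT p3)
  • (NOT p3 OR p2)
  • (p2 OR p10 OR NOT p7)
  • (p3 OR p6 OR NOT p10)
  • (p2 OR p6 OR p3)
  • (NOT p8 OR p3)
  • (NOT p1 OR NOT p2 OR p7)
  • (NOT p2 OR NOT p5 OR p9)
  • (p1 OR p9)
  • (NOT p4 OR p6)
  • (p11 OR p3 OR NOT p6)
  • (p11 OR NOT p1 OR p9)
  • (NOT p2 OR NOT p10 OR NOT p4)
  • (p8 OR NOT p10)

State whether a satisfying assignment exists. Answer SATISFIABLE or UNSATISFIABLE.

Try p1 = True.
  then p9 is forced to True.
  then p10 is forced to False.
  then p2 is forced to False.
  then p3 is forced to False.
  then p7 is forced to False.
  then p6 is forced to True.
  then p8 is forced to False.
  then p11 is forced to True.
The remaining clauses are satisfied by p4 = False, p5 = False.
Every clause has at least one true literal under this assignment.
So p1 = True, p2 = False, p3 = False, p4 = False, p5 = False, p6 = True, p7 = False, p8 = False, p9 = True, p10 = False, p11 = True is a satisfying assignment.

SATISFIABLE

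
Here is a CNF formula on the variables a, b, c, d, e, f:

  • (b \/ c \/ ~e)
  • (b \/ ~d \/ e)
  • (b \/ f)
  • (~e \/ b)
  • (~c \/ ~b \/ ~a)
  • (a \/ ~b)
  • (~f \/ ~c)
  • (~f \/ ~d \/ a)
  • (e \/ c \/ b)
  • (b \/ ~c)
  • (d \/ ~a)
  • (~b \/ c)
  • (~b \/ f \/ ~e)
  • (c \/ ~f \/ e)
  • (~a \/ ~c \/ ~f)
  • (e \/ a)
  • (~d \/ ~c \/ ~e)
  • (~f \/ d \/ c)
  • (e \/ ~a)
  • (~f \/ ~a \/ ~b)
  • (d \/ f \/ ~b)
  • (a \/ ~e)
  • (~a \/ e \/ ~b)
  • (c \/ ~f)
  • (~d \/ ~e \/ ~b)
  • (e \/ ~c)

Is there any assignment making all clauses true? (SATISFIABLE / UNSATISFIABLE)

UNSATISFIABLE

b = True:
  propagation gives a=True, c=False; an empty clause results — contradiction.
b = False:
  propagation gives f=True, e=False, d=False, c=False; an empty clause results — contradiction.
Every branch closes, so no satisfying assignment exists.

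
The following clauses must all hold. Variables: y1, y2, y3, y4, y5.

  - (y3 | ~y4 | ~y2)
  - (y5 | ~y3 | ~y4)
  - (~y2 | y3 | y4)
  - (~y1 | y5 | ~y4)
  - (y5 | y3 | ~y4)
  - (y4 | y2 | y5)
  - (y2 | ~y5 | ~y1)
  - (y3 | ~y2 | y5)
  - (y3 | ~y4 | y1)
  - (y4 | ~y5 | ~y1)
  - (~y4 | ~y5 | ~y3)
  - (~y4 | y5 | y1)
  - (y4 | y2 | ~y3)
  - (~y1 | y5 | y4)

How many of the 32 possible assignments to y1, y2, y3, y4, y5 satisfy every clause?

The models are:
  y1=0 y2=0 y3=0 y4=0 y5=1
  y1=0 y2=1 y3=1 y4=0 y5=0
  y1=0 y2=1 y3=1 y4=0 y5=1
That's 3 in total.

3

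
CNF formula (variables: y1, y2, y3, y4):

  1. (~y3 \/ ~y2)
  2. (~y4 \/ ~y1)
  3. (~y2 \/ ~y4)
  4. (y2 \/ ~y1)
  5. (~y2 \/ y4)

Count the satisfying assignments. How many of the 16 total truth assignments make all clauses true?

Satisfying assignments:
  y1=F y2=F y3=F y4=F
  y1=F y2=F y3=F y4=T
  y1=F y2=F y3=T y4=F
  y1=F y2=F y3=T y4=T
That's 4 in total.

4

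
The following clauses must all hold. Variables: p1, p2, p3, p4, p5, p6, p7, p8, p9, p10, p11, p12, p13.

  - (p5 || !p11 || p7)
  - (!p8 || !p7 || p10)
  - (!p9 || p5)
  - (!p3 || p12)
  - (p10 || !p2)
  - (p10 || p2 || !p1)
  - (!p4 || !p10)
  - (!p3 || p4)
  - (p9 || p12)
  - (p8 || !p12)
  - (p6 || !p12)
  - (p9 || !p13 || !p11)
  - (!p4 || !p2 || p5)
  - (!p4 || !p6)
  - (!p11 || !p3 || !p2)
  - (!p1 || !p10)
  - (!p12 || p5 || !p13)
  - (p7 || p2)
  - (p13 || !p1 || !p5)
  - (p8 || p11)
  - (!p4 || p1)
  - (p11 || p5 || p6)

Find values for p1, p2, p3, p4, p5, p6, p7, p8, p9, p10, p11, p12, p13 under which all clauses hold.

p1 = F, p2 = T, p3 = F, p4 = F, p5 = T, p6 = T, p7 = T, p8 = T, p9 = F, p10 = T, p11 = T, p12 = T, p13 = F

p3 occurs only negated in the remaining clauses — set p3 = False.
Try p1 = False.
  then p4 is forced to False.
The remaining clauses are satisfied by p2 = True, p5 = True, p6 = True, p7 = True, p8 = True, p9 = False, p10 = True, p11 = True, p12 = True, p13 = False.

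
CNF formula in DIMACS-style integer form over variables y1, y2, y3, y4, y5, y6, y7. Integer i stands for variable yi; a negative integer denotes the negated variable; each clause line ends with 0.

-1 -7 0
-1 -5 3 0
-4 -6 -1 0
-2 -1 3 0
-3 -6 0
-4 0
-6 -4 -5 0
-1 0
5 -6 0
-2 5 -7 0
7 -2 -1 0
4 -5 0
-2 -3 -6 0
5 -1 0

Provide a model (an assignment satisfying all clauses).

y1 = False, y2 = True, y3 = False, y4 = False, y5 = False, y6 = False, y7 = False

The clause (NOT y4) is unit: y4 must be False.
Unit propagation: (NOT y1) forces y1 = False.
Unit propagation: (NOT y5) forces y5 = False.
The clause (NOT y6) is unit: y6 must be False.
Pure literal: y7 appears only negated; assign y7 = False.
y2, y3 are now unconstrained; take y2 = True, y3 = False.
Every clause has at least one true literal under this assignment.
Check each clause:
  1. (NOT y1 OR NOT y7) — NOT y7 is true.
  2. (NOT y1 OR NOT y5 OR y3) — NOT y1 is true.
  3. (NOT y6 OR NOT y4 OR NOT y1) — NOT y6 is true.
  4. (y3 OR NOT y1 OR NOT y2) — NOT y1 is true.
  5. (NOT y3 OR NOT y6) — NOT y6 is true.
  6. (NOT y4) — NOT y4 is true.
  7. (NOT y4 OR NOT y6 OR NOT y5) — NOT y6 is true.
  8. (NOT y1) — NOT y1 is true.
  9. (y5 OR NOT y6) — NOT y6 is true.
  10. (NOT y7 OR NOT y2 OR y5) — NOT y7 is true.
  11. (y7 OR NOT y2 OR NOT y1) — NOT y1 is true.
  12. (y4 OR NOT y5) — NOT y5 is true.
  13. (NOT y6 OR NOT y2 OR NOT y3) — NOT y6 is true.
  14. (NOT y1 OR y5) — NOT y1 is true.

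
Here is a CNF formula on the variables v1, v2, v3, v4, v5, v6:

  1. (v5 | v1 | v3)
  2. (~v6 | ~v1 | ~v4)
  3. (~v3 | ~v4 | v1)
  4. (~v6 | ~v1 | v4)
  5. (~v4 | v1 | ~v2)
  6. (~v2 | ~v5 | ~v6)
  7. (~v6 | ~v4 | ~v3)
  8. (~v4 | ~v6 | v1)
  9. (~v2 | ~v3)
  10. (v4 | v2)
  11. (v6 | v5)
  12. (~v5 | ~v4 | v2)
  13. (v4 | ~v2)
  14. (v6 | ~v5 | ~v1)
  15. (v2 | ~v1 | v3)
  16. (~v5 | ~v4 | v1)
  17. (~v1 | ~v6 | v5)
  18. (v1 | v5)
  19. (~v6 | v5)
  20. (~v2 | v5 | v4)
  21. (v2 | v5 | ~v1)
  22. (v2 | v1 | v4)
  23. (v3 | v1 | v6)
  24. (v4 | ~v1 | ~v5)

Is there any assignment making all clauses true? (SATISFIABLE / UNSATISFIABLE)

v1 = True:
  v5 = True:
    propagation gives v6=True, v4=False; an empty clause results — contradiction.
  v5 = False:
    propagation gives v6=True; an empty clause results — contradiction.
v1 = False:
  propagation gives v5=True, v4=False, v2=True; an empty clause results — contradiction.
Every branch closes, so no satisfying assignment exists.

UNSATISFIABLE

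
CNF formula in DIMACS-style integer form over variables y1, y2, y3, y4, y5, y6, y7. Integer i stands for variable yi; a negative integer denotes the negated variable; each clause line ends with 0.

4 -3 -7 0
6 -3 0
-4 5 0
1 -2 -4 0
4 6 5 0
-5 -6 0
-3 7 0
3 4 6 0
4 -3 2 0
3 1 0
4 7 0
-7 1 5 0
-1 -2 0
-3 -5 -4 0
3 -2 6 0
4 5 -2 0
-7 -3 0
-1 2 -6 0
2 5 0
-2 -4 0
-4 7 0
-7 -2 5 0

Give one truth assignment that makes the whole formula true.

Set y1 = True and propagate.
  then y2 is forced to False.
  then y6 is forced to False.
  then y3 is forced to False.
  then y4 is forced to True.
  then y5 is forced to True.
  then y7 is forced to True.
Every clause has at least one true literal under this assignment.

y1=T  y2=F  y3=F  y4=T  y5=T  y6=F  y7=T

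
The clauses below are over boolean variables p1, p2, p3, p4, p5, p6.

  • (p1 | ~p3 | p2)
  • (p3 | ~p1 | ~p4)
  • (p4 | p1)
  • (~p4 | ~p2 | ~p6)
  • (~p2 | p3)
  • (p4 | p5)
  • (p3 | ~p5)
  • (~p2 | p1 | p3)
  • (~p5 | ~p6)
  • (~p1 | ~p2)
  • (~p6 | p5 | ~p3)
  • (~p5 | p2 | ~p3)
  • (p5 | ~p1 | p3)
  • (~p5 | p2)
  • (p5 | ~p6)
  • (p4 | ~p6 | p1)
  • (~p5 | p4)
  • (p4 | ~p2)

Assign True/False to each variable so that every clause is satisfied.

p6 occurs only negated in the remaining clauses — set p6 = False.
Branch on p1: take p1 = True.
  then p2 is forced to False.
  then p5 is forced to False.
  then p4 is forced to True.
  then p3 is forced to True.
Every clause has at least one true literal under this assignment.

p1=1, p2=0, p3=1, p4=1, p5=0, p6=0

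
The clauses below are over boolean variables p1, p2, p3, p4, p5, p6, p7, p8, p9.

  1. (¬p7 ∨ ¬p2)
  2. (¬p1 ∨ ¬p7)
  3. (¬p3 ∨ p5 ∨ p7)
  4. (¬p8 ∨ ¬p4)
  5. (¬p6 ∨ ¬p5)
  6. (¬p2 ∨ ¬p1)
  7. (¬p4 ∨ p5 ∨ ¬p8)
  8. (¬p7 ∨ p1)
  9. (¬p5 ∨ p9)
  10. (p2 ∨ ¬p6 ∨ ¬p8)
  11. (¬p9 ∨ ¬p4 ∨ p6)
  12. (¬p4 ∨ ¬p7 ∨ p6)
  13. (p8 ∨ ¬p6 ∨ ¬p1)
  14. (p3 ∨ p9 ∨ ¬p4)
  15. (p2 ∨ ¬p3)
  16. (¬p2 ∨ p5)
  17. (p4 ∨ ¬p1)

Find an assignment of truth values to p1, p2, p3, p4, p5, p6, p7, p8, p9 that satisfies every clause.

p1=False, p2=True, p3=False, p4=False, p5=True, p6=False, p7=False, p8=True, p9=True

Try p1 = False.
  then p7 is forced to False.
Try p2 = True.
  then p5 is forced to True.
  then p6 is forced to False.
  then p9 is forced to True.
  then p4 is forced to False.
p3, p8 are now unconstrained; take p3 = False, p8 = True.
Every clause has at least one true literal under this assignment.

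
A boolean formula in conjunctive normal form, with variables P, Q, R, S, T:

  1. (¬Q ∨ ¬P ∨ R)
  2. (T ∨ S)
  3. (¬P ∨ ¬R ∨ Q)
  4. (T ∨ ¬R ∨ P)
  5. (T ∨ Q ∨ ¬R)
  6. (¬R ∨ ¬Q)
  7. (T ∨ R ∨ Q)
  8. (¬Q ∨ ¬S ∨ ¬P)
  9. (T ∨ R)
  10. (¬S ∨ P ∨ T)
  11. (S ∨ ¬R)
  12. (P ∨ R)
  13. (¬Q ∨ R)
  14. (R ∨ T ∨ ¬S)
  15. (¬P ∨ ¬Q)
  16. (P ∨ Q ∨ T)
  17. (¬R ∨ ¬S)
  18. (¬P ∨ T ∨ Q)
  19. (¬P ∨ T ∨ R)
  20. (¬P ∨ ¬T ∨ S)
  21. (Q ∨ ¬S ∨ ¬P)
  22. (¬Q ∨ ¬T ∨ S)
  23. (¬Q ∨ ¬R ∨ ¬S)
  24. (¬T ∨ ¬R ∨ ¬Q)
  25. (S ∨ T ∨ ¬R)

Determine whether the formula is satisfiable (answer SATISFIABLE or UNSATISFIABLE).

UNSATISFIABLE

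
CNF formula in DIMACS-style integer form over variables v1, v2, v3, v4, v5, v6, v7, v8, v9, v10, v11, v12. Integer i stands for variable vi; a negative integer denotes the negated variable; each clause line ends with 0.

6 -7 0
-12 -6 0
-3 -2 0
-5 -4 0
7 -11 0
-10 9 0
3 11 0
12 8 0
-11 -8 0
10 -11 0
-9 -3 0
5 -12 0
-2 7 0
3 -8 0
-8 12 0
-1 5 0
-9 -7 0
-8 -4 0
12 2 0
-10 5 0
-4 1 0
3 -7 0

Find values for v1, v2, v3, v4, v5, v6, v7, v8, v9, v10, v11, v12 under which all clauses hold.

v1=True, v2=False, v3=True, v4=False, v5=True, v6=False, v7=False, v8=True, v9=False, v10=False, v11=False, v12=True

Check each clause:
  1. (~v7 | v6) — ~v7 is true.
  2. (~v12 | ~v6) — ~v6 is true.
  3. (~v2 | ~v3) — ~v2 is true.
  4. (~v5 | ~v4) — ~v4 is true.
  5. (v7 | ~v11) — ~v11 is true.
  6. (v9 | ~v10) — ~v10 is true.
  7. (v3 | v11) — v3 is true.
  8. (v8 | v12) — v8 is true.
  9. (~v8 | ~v11) — ~v11 is true.
  10. (~v11 | v10) — ~v11 is true.
  11. (~v9 | ~v3) — ~v9 is true.
  12. (~v12 | v5) — v5 is true.
  13. (v7 | ~v2) — ~v2 is true.
  14. (v3 | ~v8) — v3 is true.
  15. (v12 | ~v8) — v12 is true.
  16. (v5 | ~v1) — v5 is true.
  17. (~v9 | ~v7) — ~v7 is true.
  18. (~v8 | ~v4) — ~v4 is true.
  19. (v12 | v2) — v12 is true.
  20. (~v10 | v5) — v5 is true.
  21. (v1 | ~v4) — v1 is true.
  22. (~v7 | v3) — ~v7 is true.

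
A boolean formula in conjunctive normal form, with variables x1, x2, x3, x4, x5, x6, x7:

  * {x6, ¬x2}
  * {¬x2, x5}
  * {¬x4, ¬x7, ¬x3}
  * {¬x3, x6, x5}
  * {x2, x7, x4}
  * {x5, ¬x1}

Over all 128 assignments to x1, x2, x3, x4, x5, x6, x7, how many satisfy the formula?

42

Case analysis on x2 and x5:
  x2=1, x5=1: x1 free; 7 ways for (x3,x4,x6,x7) × 2^1 = 14.
  x2=1, x5=0: a clause becomes empty — 0.
  x2=0, x5=1: x1, x6 free; 5 ways for (x3,x4,x7) × 2^2 = 20.
  x2=0, x5=0: 8 of the 32 assignments to (x1,x3,x4,x6,x7) work.
Total: 14 + 0 + 20 + 8 = 42.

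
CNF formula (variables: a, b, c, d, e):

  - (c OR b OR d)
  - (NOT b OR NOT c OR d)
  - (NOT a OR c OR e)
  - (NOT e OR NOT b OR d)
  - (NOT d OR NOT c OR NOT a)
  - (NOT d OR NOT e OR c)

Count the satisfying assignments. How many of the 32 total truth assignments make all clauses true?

11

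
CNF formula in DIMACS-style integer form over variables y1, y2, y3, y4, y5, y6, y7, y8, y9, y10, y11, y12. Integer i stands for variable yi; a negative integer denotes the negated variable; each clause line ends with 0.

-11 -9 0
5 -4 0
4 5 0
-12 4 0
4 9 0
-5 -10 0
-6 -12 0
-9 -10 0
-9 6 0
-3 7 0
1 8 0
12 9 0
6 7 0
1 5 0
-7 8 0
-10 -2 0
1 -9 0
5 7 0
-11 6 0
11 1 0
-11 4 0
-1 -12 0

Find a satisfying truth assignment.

y1=T, y2=F, y3=F, y4=T, y5=T, y6=T, y7=T, y8=T, y9=T, y10=F, y11=F, y12=F

y2 occurs only negated in the remaining clauses — set y2 = False.
y3 occurs only negated in the remaining clauses — set y3 = False.
Try y1 = True.
  then y12 is forced to False.
  then y9 is forced to True.
  then y11 is forced to False.
  then y10 is forced to False.
  then y6 is forced to True.
Try y4 = True.
  then y5 is forced to True.
Branch on y7: take y7 = True.
  then y8 is forced to True.
Check each clause:
  1. (~y11 \/ ~y9) — ~y11 is true.
  2. (~y4 \/ y5) — y5 is true.
  3. (y4 \/ y5) — y4 is true.
  4. (~y12 \/ y4) — y4 is true.
  5. (y9 \/ y4) — y9 is true.
  6. (~y5 \/ ~y10) — ~y10 is true.
  7. (~y12 \/ ~y6) — ~y12 is true.
  8. (~y9 \/ ~y10) — ~y10 is true.
  9. (y6 \/ ~y9) — y6 is true.
  10. (y7 \/ ~y3) — ~y3 is true.
  11. (y8 \/ y1) — y8 is true.
  12. (y9 \/ y12) — y9 is true.
  13. (y6 \/ y7) — y6 is true.
  14. (y5 \/ y1) — y1 is true.
  15. (y8 \/ ~y7) — y8 is true.
  16. (~y2 \/ ~y10) — ~y2 is true.
  17. (~y9 \/ y1) — y1 is true.
  18. (y7 \/ y5) — y5 is true.
  19. (y6 \/ ~y11) — ~y11 is true.
  20. (y1 \/ y11) — y1 is true.
  21. (~y11 \/ y4) — y4 is true.
  22. (~y1 \/ ~y12) — ~y12 is true.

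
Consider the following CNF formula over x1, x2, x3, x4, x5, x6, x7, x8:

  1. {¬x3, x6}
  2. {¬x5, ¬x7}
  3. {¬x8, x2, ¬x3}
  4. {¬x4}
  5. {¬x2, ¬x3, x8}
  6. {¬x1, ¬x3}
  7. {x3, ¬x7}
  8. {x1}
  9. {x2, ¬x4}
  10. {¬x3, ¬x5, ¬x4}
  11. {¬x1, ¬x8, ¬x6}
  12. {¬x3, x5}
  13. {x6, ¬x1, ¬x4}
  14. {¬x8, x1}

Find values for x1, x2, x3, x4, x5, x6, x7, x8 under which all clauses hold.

The clause (¬x4) is unit: x4 must be False.
Unit propagation: (x1) forces x1 = True.
Unit propagation: (¬x3) forces x3 = False.
Unit propagation: (¬x7) forces x7 = False.
Pure literal: x8 appears only negated; assign x8 = False.
x2, x5, x6 are now unconstrained; take x2 = True, x5 = True, x6 = True.
Check each clause:
  1. {¬x3, x6} — ¬x3 is true.
  2. {¬x5, ¬x7} — ¬x7 is true.
  3. {¬x3, ¬x8, x2} — ¬x8 is true.
  4. {¬x4} — ¬x4 is true.
  5. {x8, ¬x3, ¬x2} — ¬x3 is true.
  6. {¬x3, ¬x1} — ¬x3 is true.
  7. {x3, ¬x7} — ¬x7 is true.
  8. {x1} — x1 is true.
  9. {x2, ¬x4} — x2 is true.
  10. {¬x5, ¬x4, ¬x3} — ¬x4 is true.
  11. {¬x6, ¬x8, ¬x1} — ¬x8 is true.
  12. {¬x3, x5} — ¬x3 is true.
  13. {¬x4, ¬x1, x6} — ¬x4 is true.
  14. {¬x8, x1} — ¬x8 is true.

x1=True, x2=True, x3=False, x4=False, x5=True, x6=True, x7=False, x8=False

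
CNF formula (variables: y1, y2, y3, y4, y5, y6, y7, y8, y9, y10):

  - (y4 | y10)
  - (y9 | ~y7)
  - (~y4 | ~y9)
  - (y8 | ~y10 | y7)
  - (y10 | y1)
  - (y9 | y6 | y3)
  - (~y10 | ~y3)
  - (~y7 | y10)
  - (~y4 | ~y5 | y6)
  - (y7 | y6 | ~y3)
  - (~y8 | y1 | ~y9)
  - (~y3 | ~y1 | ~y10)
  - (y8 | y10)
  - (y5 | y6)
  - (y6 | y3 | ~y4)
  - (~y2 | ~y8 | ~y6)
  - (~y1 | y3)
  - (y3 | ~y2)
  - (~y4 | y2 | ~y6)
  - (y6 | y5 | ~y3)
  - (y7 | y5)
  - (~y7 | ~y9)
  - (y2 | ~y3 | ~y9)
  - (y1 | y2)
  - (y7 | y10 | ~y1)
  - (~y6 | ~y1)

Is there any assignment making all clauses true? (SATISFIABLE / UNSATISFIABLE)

UNSATISFIABLE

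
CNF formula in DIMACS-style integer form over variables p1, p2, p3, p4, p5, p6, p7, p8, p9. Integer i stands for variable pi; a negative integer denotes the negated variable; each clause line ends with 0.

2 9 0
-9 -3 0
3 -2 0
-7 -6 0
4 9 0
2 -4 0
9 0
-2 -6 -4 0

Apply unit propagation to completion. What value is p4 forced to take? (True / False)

(p9) stands alone — p9 = True.
In (!p9 || !p3), !p9 is now false; !p3 must hold, so p3 = False.
(!p2 || p3) with p3 = False leaves only !p2, so p2 = False.
(!p4 || p2): since p2 = False, the clause reduces to (!p4). p4 = False.

False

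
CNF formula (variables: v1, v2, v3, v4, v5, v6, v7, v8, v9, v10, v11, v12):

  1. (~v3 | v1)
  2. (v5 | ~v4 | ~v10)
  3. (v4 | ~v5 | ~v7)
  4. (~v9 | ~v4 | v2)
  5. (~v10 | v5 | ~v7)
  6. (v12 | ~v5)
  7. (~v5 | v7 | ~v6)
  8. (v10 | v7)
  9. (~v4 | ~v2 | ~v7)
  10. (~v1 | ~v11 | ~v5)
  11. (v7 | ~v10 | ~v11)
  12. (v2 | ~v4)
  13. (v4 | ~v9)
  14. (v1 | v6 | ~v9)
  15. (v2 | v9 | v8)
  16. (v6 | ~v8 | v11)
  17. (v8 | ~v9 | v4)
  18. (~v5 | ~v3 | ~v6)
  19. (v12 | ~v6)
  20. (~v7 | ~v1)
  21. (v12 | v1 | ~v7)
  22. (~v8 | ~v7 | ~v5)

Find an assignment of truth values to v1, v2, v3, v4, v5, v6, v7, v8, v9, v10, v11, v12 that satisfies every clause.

v1 = T, v2 = T, v3 = T, v4 = T, v5 = T, v6 = F, v7 = F, v8 = F, v9 = F, v10 = T, v11 = F, v12 = T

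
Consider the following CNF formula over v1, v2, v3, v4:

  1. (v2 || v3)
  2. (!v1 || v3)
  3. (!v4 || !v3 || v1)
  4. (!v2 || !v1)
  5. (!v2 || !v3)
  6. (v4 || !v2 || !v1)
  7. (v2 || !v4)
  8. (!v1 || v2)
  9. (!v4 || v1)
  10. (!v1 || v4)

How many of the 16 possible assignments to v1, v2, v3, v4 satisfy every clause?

2

Satisfying assignments:
  v1=0 v2=0 v3=1 v4=0
  v1=0 v2=1 v3=0 v4=0
That's 2 in total.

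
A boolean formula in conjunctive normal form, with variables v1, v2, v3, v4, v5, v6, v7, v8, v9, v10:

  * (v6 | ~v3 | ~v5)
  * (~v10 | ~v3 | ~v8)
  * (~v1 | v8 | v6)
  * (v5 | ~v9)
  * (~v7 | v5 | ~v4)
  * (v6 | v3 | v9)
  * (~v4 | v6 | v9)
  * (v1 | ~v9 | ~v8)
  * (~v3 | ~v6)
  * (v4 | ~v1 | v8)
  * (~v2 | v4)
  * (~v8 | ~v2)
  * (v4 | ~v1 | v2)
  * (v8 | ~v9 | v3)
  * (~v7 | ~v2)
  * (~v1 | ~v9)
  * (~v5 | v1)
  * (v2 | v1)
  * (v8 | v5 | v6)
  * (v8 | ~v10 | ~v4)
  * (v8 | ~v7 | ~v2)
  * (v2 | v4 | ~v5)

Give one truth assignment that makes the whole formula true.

Set v1 = True and propagate.
  then v9 is forced to False.
Branch on v2: take v2 = False.
  then v4 is forced to True.
  then v6 is forced to True.
  then v3 is forced to False.
Try v5 = True.
For the remaining variables, v7 = True, v8 = True, v10 = True works.
Every clause has at least one true literal under this assignment.

v1 = T, v2 = F, v3 = F, v4 = T, v5 = T, v6 = T, v7 = T, v8 = T, v9 = F, v10 = T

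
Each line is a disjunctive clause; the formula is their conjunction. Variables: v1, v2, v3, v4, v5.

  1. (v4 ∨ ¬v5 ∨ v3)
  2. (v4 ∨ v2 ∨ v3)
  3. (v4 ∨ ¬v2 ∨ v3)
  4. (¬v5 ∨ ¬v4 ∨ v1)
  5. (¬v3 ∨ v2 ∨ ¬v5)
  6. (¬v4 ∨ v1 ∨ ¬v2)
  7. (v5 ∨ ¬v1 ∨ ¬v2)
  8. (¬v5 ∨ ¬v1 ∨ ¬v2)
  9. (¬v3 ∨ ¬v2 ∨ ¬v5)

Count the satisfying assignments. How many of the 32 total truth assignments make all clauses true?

Case analysis on v2 and v5:
  v2=T, v5=T: a clause becomes empty — 0.
  v2=T, v5=F: remaining (v1,v3,v4) ∈ {(F,T,F)} — 1.
  v2=F, v5=T: remaining (v1,v3,v4) ∈ {(T,F,T)} — 1.
  v2=F, v5=F: v1 free; 3 ways for (v3,v4) × 2^1 = 6.
Total: 0 + 1 + 1 + 6 = 8.

8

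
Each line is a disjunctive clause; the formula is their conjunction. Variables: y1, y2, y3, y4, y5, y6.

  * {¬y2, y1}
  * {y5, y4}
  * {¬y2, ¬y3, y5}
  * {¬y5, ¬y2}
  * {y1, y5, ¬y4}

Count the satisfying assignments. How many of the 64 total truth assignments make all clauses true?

22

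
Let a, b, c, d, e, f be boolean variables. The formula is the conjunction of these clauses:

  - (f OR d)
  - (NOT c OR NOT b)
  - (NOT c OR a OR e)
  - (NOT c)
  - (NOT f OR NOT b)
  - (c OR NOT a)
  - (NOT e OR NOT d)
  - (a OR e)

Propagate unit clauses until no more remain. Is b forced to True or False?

False

(NOT c) stands alone — c = False.
From (c OR NOT a) and c = False: a = False.
(a OR e): since a = False, the clause reduces to (e). e = True.
From (NOT e OR NOT d) and e = True: d = False.
In (d OR f), d is now false; f must hold, so f = True.
(NOT b OR NOT f): since f = True, the clause reduces to (NOT b). b = False.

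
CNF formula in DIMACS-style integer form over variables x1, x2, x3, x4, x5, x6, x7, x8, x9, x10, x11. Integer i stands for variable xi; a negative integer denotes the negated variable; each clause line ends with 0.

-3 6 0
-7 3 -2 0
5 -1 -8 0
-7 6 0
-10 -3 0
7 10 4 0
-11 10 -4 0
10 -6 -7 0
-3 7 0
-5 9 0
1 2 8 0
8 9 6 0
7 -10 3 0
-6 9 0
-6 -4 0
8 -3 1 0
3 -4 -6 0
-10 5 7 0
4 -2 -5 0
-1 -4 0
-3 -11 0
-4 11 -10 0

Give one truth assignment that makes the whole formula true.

x1=T  x2=F  x3=F  x4=F  x5=T  x6=T  x7=T  x8=F  x9=T  x10=T  x11=F

Pure literal: x9 appears only positively; assign x9 = True.
Branch on x1: take x1 = True.
  then x4 is forced to False.
Try x2 = False.
The remaining clauses are satisfied by x3 = False, x5 = True, x6 = True, x7 = True, x8 = False, x10 = True, x11 = False.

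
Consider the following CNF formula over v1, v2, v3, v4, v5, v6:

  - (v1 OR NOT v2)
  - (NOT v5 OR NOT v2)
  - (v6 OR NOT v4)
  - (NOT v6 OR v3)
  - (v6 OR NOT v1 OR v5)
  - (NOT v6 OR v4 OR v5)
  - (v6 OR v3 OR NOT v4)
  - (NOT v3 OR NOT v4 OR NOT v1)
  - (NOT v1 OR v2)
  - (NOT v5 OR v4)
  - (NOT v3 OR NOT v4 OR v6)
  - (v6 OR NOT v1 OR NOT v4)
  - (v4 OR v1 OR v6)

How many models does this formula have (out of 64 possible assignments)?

The models are:
  v1=0 v2=0 v3=1 v4=1 v5=0 v6=1
  v1=0 v2=0 v3=1 v4=1 v5=1 v6=1
That's 2 in total.

2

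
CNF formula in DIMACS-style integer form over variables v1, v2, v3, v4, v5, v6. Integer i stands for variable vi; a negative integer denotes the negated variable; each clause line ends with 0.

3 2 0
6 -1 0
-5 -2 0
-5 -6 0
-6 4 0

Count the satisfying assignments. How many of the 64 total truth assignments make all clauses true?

Case analysis on v6 and v2:
  v6=T, v2=T: remaining (v1,v3,v4,v5) ∈ {(F,F,T,F); (F,T,T,F); (T,F,T,F); (T,T,T,F)} — 4.
  v6=T, v2=F: remaining (v1,v3,v4,v5) ∈ {(F,T,T,F); (T,T,T,F)} — 2.
  v6=F, v2=T: remaining (v1,v3,v4,v5) ∈ {(F,F,F,F); (F,F,T,F); (F,T,F,F); (F,T,T,F)} — 4.
  v6=F, v2=F: remaining (v1,v3,v4,v5) ∈ {(F,T,F,F); (F,T,F,T); (F,T,T,F); (F,T,T,T)} — 4.
Total: 4 + 2 + 4 + 4 = 14.

14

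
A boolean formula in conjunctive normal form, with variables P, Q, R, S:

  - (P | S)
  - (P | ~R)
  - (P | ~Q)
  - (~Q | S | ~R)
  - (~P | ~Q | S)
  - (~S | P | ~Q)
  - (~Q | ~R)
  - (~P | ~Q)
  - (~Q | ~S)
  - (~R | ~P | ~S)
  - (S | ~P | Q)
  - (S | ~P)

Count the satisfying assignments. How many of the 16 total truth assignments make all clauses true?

2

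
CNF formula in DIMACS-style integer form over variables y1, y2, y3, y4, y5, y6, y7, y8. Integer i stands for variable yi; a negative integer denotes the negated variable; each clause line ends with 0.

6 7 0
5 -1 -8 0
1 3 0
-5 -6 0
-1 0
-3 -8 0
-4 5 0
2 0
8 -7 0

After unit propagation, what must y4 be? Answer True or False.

(~y1) stands alone — y1 = False.
In (y3 \/ y1), y1 is now false; y3 must hold, so y3 = True.
From (~y3 \/ ~y8) and y3 = True: y8 = False.
(y2) stands alone — y2 = True.
From (~y7 \/ y8) and y8 = False: y7 = False.
From (y6 \/ y7) and y7 = False: y6 = True.
From (~y5 \/ ~y6) and y6 = True: y5 = False.
In (~y4 \/ y5), y5 is now false; ~y4 must hold, so y4 = False.

False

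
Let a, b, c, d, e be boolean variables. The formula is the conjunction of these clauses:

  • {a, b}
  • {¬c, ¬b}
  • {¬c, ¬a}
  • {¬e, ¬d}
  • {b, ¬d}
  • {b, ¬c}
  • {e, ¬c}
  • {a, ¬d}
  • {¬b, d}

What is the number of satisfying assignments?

3

The models are:
  a=T b=F c=F d=F e=F
  a=T b=F c=F d=F e=T
  a=T b=T c=F d=T e=F
Count: 3.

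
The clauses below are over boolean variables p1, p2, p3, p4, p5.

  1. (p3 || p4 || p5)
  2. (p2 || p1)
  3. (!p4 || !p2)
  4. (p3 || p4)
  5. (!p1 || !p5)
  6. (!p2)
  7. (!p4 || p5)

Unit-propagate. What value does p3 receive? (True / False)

Unit clause (!p2) sets p2 = False.
From (p1 || p2) and p2 = False: p1 = True.
(!p5 || !p1): since p1 = True, the clause reduces to (!p5). p5 = False.
From (!p4 || p5) and p5 = False: p4 = False.
From (p4 || p5 || p3) and p4 = False, p5 = False: p3 = True.

True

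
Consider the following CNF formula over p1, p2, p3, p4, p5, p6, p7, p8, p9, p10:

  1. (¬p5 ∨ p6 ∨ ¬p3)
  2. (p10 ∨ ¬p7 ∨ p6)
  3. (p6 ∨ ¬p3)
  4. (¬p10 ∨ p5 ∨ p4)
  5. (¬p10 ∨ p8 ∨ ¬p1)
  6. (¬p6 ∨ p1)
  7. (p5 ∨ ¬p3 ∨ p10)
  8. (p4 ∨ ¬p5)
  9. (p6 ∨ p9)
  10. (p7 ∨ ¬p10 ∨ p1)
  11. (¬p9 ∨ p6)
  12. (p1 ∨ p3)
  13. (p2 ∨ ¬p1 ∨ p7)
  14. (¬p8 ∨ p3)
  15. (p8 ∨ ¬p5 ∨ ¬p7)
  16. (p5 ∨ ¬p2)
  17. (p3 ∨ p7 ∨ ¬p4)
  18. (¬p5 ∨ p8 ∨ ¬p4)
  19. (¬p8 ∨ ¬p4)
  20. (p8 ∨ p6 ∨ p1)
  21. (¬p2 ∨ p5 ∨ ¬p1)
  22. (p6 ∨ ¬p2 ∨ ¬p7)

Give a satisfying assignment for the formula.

p1 = 1, p2 = 0, p3 = 0, p4 = 1, p5 = 0, p6 = 1, p7 = 1, p8 = 0, p9 = 0, p10 = 0

Check each clause:
  1. (¬p5 ∨ p6 ∨ ¬p3) — ¬p5 is true.
  2. (p10 ∨ ¬p7 ∨ p6) — p6 is true.
  3. (¬p3 ∨ p6) — ¬p3 is true.
  4. (¬p10 ∨ p4 ∨ p5) — p4 is true.
  5. (¬p10 ∨ ¬p1 ∨ p8) — ¬p10 is true.
  6. (p1 ∨ ¬p6) — p1 is true.
  7. (p5 ∨ ¬p3 ∨ p10) — ¬p3 is true.
  8. (p4 ∨ ¬p5) — ¬p5 is true.
  9. (p6 ∨ p9) — p6 is true.
  10. (p7 ∨ p1 ∨ ¬p10) — p1 is true.
  11. (p6 ∨ ¬p9) — p6 is true.
  12. (p3 ∨ p1) — p1 is true.
  13. (p7 ∨ ¬p1 ∨ p2) — p7 is true.
  14. (¬p8 ∨ p3) — ¬p8 is true.
  15. (¬p5 ∨ p8 ∨ ¬p7) — ¬p5 is true.
  16. (p5 ∨ ¬p2) — ¬p2 is true.
  17. (p7 ∨ p3 ∨ ¬p4) — p7 is true.
  18. (¬p5 ∨ ¬p4 ∨ p8) — ¬p5 is true.
  19. (¬p8 ∨ ¬p4) — ¬p8 is true.
  20. (p8 ∨ p6 ∨ p1) — p1 is true.
  21. (p5 ∨ ¬p2 ∨ ¬p1) — ¬p2 is true.
  22. (¬p2 ∨ ¬p7 ∨ p6) — p6 is true.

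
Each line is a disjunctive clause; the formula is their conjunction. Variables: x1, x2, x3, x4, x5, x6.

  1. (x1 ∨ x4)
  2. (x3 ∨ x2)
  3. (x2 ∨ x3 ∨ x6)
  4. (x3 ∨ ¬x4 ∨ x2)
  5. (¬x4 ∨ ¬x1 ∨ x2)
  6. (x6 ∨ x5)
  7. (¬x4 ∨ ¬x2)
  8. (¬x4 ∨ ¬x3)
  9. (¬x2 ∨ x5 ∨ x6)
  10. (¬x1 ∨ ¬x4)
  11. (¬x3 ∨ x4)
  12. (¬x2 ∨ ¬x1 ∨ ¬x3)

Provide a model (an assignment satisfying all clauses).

x1 = 1, x2 = 1, x3 = 0, x4 = 0, x5 = 1, x6 = 1

x5 occurs only positively in the remaining clauses — set x5 = True.
Pure literal: x6 appears only positively; assign x6 = True.
Branch on x1: take x1 = True.
  then x4 is forced to False.
  then x3 is forced to False.
  then x2 is forced to True.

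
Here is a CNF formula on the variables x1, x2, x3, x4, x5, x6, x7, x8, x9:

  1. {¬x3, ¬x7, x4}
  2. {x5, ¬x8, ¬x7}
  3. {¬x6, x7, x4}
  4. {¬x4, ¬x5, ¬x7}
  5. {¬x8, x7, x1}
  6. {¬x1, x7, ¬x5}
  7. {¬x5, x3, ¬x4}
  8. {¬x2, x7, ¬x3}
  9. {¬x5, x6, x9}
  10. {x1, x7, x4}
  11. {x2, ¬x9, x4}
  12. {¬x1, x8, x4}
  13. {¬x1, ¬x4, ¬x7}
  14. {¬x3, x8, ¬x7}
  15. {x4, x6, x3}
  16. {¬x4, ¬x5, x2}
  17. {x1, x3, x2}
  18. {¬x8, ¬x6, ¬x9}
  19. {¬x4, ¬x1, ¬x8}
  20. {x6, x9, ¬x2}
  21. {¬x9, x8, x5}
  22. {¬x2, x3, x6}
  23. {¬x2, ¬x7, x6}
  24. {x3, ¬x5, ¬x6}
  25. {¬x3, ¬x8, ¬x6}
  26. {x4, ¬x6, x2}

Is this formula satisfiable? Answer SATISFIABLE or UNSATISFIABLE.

SATISFIABLE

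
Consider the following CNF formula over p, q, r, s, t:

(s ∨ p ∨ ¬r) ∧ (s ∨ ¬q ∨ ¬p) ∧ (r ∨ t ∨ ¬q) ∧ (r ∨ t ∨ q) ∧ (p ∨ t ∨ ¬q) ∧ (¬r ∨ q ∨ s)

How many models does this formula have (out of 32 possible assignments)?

Case analysis on q and r:
  q=T, r=T: remaining (p,s,t) ∈ {(F,T,T); (T,T,F); (T,T,T)} — 3.
  q=T, r=F: remaining (p,s,t) ∈ {(F,F,T); (F,T,T); (T,T,T)} — 3.
  q=F, r=T: remaining (p,s,t) ∈ {(F,T,F); (F,T,T); (T,T,F); (T,T,T)} — 4.
  q=F, r=F: remaining (p,s,t) ∈ {(F,F,T); (F,T,T); (T,F,T); (T,T,T)} — 4.
Total: 3 + 3 + 4 + 4 = 14.

14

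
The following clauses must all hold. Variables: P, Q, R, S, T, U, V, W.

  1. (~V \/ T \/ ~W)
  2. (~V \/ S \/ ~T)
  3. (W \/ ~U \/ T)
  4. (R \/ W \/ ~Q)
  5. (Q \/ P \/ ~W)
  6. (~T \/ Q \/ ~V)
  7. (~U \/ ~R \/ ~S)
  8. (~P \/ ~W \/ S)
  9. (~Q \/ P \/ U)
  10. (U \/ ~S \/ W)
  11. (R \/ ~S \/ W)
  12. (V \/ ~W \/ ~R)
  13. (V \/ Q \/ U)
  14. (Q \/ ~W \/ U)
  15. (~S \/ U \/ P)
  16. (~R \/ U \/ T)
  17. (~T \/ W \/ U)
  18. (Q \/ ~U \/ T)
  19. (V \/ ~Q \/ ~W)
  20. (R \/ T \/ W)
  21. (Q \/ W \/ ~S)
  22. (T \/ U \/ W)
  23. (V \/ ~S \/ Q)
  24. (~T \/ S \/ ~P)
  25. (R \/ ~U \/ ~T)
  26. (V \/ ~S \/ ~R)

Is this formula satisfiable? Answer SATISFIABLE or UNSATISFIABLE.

SATISFIABLE

Try P = True.
The remaining clauses are satisfied by Q = True, R = True, S = True, T = True, U = False, V = True, W = True.
So P = T, Q = T, R = T, S = T, T = T, U = F, V = T, W = T is a satisfying assignment.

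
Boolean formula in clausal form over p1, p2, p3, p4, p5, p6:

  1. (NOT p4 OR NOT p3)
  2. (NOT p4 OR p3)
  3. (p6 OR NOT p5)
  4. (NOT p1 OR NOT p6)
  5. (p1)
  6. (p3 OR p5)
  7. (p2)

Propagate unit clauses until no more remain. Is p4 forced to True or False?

False

Unit clause (p1) sets p1 = True.
(NOT p6 OR NOT p1): since p1 = True, the clause reduces to (NOT p6). p6 = False.
(p6 OR NOT p5) with p6 = False leaves only NOT p5, so p5 = False.
In (p3 OR p5), p5 is now false; p3 must hold, so p3 = True.
From (NOT p4 OR NOT p3) and p3 = True: p4 = False.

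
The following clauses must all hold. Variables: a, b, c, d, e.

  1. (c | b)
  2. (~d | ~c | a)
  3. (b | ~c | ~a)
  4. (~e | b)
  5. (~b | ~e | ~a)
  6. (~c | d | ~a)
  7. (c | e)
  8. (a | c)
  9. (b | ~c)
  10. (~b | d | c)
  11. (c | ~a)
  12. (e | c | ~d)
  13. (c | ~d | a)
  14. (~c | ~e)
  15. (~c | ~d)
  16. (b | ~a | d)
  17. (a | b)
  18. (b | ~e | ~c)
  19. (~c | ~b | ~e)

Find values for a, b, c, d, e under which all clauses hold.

Branch on a: take a = False.
  then c is forced to True.
  then d is forced to False.
  then b is forced to True.
  then e is forced to False.
Every clause has at least one true literal under this assignment.

a=F, b=T, c=T, d=F, e=F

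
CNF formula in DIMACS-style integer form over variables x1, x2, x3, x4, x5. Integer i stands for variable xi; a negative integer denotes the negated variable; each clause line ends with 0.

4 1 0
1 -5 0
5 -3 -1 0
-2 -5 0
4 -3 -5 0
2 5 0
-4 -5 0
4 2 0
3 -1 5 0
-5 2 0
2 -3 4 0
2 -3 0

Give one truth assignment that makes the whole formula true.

Branch on x1: take x1 = False.
  then x4 is forced to True.
  then x5 is forced to False.
  then x2 is forced to True.
x3 is now unconstrained; take x3 = True.

x1 = False, x2 = True, x3 = True, x4 = True, x5 = False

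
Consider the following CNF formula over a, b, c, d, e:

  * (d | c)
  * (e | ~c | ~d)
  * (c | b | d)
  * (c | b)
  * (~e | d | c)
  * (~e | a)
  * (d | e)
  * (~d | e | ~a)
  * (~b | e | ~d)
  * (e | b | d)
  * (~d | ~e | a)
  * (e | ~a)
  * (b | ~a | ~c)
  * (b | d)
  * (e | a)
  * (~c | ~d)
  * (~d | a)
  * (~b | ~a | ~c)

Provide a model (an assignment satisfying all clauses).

a = T, b = T, c = F, d = T, e = T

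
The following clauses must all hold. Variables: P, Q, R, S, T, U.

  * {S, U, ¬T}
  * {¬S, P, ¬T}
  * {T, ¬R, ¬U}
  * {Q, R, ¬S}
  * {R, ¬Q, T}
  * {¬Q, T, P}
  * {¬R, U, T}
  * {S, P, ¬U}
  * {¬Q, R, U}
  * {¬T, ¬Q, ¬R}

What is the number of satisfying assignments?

Split on T, then R.
  T=1, R=1: remaining (P,Q,S,U) ∈ {(1,0,0,1); (1,0,1,0); (1,0,1,1)} — 3.
  T=1, R=0: remaining (P,Q,S,U) ∈ {(1,0,0,1); (1,1,0,1); (1,1,1,1)} — 3.
  T=0, R=1: a clause becomes empty — 0.
  T=0, R=0: remaining (P,Q,S,U) ∈ {(0,0,0,0); (1,0,0,0); (1,0,0,1)} — 3.
Total: 3 + 3 + 0 + 3 = 9.

9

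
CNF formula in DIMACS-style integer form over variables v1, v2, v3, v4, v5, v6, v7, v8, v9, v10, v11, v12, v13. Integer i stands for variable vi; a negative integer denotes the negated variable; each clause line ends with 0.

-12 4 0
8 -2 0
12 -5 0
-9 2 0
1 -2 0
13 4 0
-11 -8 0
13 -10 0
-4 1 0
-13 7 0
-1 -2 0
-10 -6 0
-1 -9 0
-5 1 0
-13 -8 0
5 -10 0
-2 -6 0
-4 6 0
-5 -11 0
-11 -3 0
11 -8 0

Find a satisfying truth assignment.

v3 occurs only negated in the remaining clauses — set v3 = False.
v9 occurs only negated in the remaining clauses — set v9 = False.
Set v1 = True and propagate.
  then v2 is forced to False.
The remaining clauses are satisfied by v4 = True, v5 = False, v6 = True, v7 = False, v8 = False, v10 = False, v11 = True, v12 = False, v13 = False.

v1=1  v2=0  v3=0  v4=1  v5=0  v6=1  v7=0  v8=0  v9=0  v10=0  v11=1  v12=0  v13=0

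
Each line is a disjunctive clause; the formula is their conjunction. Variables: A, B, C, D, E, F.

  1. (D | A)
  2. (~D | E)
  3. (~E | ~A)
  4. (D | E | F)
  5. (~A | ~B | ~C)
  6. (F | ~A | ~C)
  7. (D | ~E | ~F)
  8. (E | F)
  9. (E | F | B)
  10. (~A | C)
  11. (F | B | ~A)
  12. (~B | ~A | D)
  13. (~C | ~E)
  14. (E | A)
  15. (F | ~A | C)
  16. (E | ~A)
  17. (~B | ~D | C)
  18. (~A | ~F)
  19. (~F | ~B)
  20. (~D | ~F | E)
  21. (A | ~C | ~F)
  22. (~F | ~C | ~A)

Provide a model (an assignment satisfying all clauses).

A=False, B=False, C=False, D=True, E=True, F=True

Check each clause:
  1. (D | A) — D is true.
  2. (~D | E) — E is true.
  3. (~A | ~E) — ~A is true.
  4. (F | D | E) — D is true.
  5. (~C | ~B | ~A) — ~C is true.
  6. (~A | F | ~C) — ~C is true.
  7. (~E | ~F | D) — D is true.
  8. (E | F) — E is true.
  9. (B | F | E) — E is true.
  10. (C | ~A) — ~A is true.
  11. (F | ~A | B) — F is true.
  12. (~A | D | ~B) — D is true.
  13. (~C | ~E) — ~C is true.
  14. (A | E) — E is true.
  15. (F | ~A | C) — F is true.
  16. (E | ~A) — E is true.
  17. (C | ~B | ~D) — ~B is true.
  18. (~F | ~A) — ~A is true.
  19. (~B | ~F) — ~B is true.
  20. (~D | ~F | E) — E is true.
  21. (~C | ~F | A) — ~C is true.
  22. (~C | ~F | ~A) — ~C is true.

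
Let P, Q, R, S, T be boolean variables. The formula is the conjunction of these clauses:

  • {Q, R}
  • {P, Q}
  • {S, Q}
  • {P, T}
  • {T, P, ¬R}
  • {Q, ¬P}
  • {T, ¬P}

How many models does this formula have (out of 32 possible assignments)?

8

Case analysis on P and Q:
  P=T, Q=T: remaining (R,S,T) ∈ {(F,F,T); (F,T,T); (T,F,T); (T,T,T)} — 4.
  P=T, Q=F: a clause becomes empty — 0.
  P=F, Q=T: remaining (R,S,T) ∈ {(F,F,T); (F,T,T); (T,F,T); (T,T,T)} — 4.
  P=F, Q=F: a clause becomes empty — 0.
Total: 4 + 0 + 4 + 0 = 8.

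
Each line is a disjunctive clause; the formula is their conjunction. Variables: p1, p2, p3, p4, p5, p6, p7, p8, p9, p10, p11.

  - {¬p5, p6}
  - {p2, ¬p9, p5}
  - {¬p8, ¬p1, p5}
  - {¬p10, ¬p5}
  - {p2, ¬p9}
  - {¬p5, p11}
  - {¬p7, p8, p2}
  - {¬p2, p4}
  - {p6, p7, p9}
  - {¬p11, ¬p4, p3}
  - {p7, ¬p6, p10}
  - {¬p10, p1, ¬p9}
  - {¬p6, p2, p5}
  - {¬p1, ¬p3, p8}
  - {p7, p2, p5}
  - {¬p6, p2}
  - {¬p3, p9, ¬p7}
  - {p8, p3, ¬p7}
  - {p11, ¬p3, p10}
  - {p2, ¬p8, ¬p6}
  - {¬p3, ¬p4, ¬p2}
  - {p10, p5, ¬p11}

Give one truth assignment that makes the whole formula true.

p1=F  p2=T  p3=F  p4=T  p5=F  p6=T  p7=T  p8=T  p9=F  p10=F  p11=F

Check each clause:
  1. {p6, ¬p5} — ¬p5 is true.
  2. {p5, ¬p9, p2} — p2 is true.
  3. {¬p8, p5, ¬p1} — ¬p1 is true.
  4. {¬p5, ¬p10} — ¬p5 is true.
  5. {p2, ¬p9} — p2 is true.
  6. {p11, ¬p5} — ¬p5 is true.
  7. {p8, p2, ¬p7} — p8 is true.
  8. {p4, ¬p2} — p4 is true.
  9. {p7, p6, p9} — p6 is true.
  10. {¬p11, ¬p4, p3} — ¬p11 is true.
  11. {¬p6, p7, p10} — p7 is true.
  12. {p1, ¬p10, ¬p9} — ¬p10 is true.
  13. {p5, ¬p6, p2} — p2 is true.
  14. {¬p3, p8, ¬p1} — p8 is true.
  15. {p2, p5, p7} — p2 is true.
  16. {¬p6, p2} — p2 is true.
  17. {¬p7, p9, ¬p3} — ¬p3 is true.
  18. {¬p7, p3, p8} — p8 is true.
  19. {¬p3, p11, p10} — ¬p3 is true.
  20. {¬p6, p2, ¬p8} — p2 is true.
  21. {¬p2, ¬p3, ¬p4} — ¬p3 is true.
  22. {¬p11, p10, p5} — ¬p11 is true.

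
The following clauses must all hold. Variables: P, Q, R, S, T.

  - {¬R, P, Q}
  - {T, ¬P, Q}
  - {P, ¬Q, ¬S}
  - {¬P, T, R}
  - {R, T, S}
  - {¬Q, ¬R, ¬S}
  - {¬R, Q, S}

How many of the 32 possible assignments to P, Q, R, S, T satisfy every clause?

13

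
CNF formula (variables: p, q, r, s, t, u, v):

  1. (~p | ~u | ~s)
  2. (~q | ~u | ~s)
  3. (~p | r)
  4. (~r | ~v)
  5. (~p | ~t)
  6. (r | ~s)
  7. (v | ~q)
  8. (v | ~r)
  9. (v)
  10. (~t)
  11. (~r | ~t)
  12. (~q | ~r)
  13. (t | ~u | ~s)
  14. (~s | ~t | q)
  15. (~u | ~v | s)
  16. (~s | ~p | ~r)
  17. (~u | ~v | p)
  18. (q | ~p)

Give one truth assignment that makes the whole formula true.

p=F, q=F, r=F, s=F, t=F, u=F, v=T

(v) is a unit clause, so v = True.
The clause (~r) is unit: r must be False.
Unit propagation: (~p) forces p = False.
The clause (~s) is unit: s must be False.
(~t) is a unit clause, so t = False.
The clause (~u) is unit: u must be False.
q is now unconstrained; take q = False.
Check each clause:
  1. (~s | ~p | ~u) — ~u is true.
  2. (~q | ~s | ~u) — ~u is true.
  3. (~p | r) — ~p is true.
  4. (~v | ~r) — ~r is true.
  5. (~t | ~p) — ~t is true.
  6. (r | ~s) — ~s is true.
  7. (v | ~q) — ~q is true.
  8. (v | ~r) — ~r is true.
  9. (v) — v is true.
  10. (~t) — ~t is true.
  11. (~t | ~r) — ~t is true.
  12. (~r | ~q) — ~r is true.
  13. (~s | ~u | t) — ~u is true.
  14. (q | ~s | ~t) — ~t is true.
  15. (~u | s | ~v) — ~u is true.
  16. (~r | ~p | ~s) — ~s is true.
  17. (p | ~v | ~u) — ~u is true.
  18. (~p | q) — ~p is true.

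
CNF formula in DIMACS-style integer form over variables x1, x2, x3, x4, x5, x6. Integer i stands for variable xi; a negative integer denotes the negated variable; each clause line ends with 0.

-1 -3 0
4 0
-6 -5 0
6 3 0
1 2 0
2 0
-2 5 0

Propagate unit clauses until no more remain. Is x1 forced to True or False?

False

(x4) stands alone — x4 = True.
(x2) stands alone — x2 = True.
(x5 ∨ ¬x2) with x2 = True leaves only x5, so x5 = True.
In (¬x5 ∨ ¬x6), ¬x5 is now false; ¬x6 must hold, so x6 = False.
(x6 ∨ x3) with x6 = False leaves only x3, so x3 = True.
(¬x3 ∨ ¬x1): since x3 = True, the clause reduces to (¬x1). x1 = False.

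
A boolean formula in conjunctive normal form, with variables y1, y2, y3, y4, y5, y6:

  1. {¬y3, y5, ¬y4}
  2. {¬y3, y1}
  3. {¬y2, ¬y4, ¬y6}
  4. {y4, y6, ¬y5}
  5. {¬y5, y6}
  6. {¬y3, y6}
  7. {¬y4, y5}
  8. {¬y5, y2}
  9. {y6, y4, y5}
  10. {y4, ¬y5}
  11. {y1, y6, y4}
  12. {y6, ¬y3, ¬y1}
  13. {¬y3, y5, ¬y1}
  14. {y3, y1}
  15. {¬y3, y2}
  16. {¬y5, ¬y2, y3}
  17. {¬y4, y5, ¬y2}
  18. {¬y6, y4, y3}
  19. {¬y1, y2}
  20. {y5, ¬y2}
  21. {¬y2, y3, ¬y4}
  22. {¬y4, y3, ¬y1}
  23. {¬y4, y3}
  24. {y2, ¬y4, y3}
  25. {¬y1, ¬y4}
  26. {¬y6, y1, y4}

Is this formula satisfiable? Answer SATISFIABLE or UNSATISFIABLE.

UNSATISFIABLE

y4 = True:
  propagation gives y5=True, y6=True, y2=False; an empty clause results — contradiction.
y4 = False:
  propagation gives y5=False, y6=True, y3=True, y1=True; an empty clause results — contradiction.
Every branch closes, so no satisfying assignment exists.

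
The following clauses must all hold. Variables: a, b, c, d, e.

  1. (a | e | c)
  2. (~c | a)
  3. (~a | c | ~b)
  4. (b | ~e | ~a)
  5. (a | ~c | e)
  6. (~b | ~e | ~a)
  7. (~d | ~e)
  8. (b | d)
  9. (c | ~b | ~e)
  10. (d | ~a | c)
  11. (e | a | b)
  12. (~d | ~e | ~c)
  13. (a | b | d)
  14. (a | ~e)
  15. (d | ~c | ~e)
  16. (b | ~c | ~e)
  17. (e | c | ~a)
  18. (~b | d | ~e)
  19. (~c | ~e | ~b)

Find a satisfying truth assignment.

a = 1, b = 1, c = 1, d = 1, e = 0

Check each clause:
  1. (e | a | c) — a is true.
  2. (~c | a) — a is true.
  3. (~a | c | ~b) — c is true.
  4. (~a | ~e | b) — b is true.
  5. (a | ~c | e) — a is true.
  6. (~b | ~a | ~e) — ~e is true.
  7. (~e | ~d) — ~e is true.
  8. (b | d) — b is true.
  9. (~b | ~e | c) — c is true.
  10. (c | d | ~a) — c is true.
  11. (e | a | b) — a is true.
  12. (~c | ~e | ~d) — ~e is true.
  13. (a | b | d) — a is true.
  14. (a | ~e) — a is true.
  15. (~e | d | ~c) — ~e is true.
  16. (~e | ~c | b) — b is true.
  17. (e | c | ~a) — c is true.
  18. (d | ~e | ~b) — ~e is true.
  19. (~b | ~c | ~e) — ~e is true.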